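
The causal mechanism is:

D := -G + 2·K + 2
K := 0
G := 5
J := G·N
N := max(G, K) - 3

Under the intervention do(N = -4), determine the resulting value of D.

-3

The intervention breaks the incoming arrows to N: N := max(G, K) - 3 no longer applies, and N = -4.
D is not downstream of the intervention, so its value is determined by the original equations.
D = -G + 2·K + 2  [with G=5, K=0]  = -3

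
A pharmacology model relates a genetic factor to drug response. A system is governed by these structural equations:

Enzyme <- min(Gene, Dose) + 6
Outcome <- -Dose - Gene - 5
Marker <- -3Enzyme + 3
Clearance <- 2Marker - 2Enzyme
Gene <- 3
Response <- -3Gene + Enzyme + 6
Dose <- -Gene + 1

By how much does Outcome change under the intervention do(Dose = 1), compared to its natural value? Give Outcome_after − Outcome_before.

Under do(Dose=1), the mechanism Dose <- -Gene + 1 is discarded; Dose is fixed at 1.
Outcome = -Dose - Gene - 5  [with Dose=1, Gene=3]  = -9
Without intervention: Dose = -Gene + 1  [with Gene=3]  = -2; Outcome = -Dose - Gene - 5  [with Dose=-2, Gene=3]  = -6.
Change = -9 − (-6) = -3.

-3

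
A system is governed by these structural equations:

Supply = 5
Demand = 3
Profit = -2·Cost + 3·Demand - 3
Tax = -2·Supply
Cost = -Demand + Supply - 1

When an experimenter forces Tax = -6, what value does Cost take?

1

Under do(Tax=-6), the mechanism Tax = -2·Supply is discarded; Tax is fixed at -6.
Since Cost is not a descendant of the intervened variable, it is unaffected.
Cost = -Demand + Supply - 1  [with Demand=3, Supply=5]  = 1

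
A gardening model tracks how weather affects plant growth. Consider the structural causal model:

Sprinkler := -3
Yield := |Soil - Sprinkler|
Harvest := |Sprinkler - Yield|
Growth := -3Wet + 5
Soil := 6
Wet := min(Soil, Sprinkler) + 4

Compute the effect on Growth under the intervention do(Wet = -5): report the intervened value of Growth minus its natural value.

18

The intervention breaks the incoming arrows to Wet: Wet := min(Soil, Sprinkler) + 4 no longer applies, and Wet = -5.
Growth = -3Wet + 5  [with Wet=-5]  = 20
Without intervention: Wet = min(Soil, Sprinkler) + 4  [with Soil=6, Sprinkler=-3]  = 1; Growth = -3Wet + 5  [with Wet=1]  = 2.
Change = 20 − 2 = 18.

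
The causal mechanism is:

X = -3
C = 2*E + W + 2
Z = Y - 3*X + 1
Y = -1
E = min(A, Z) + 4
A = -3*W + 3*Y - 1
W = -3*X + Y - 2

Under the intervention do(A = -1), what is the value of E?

3

The intervention breaks the incoming arrows to A: A = -3*W + 3*Y - 1 no longer applies, and A = -1.
Z = Y - 3*X + 1  [with Y=-1, X=-3]  = 9
E = min(A, Z) + 4  [with A=-1, Z=9]  = 3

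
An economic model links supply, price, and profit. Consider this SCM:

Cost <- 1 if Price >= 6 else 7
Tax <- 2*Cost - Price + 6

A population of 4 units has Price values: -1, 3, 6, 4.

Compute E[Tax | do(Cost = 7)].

Under do(Cost=7), Cost's equation is replaced by Cost=7 for every unit. Per-unit Tax: 21, 17, 14, 16. Mean = 17.

17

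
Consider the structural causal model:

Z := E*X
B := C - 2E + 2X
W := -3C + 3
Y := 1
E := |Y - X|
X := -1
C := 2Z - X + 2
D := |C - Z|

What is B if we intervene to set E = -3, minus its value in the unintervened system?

The intervention breaks the incoming arrows to E: E := |Y - X| no longer applies, and E = -3.
Z = E*X  [with E=-3, X=-1]  = 3
C = 2Z - X + 2  [with Z=3, X=-1]  = 9
B = C - 2E + 2X  [with C=9, E=-3, X=-1]  = 13
Without intervention: E = |Y - X|  [with Y=1, X=-1]  = 2; Z = E*X  [with E=2, X=-1]  = -2; C = 2Z - X + 2  [with Z=-2, X=-1]  = -1; B = C - 2E + 2X  [with C=-1, E=2, X=-1]  = -7.
Change = 13 − (-7) = 20.

20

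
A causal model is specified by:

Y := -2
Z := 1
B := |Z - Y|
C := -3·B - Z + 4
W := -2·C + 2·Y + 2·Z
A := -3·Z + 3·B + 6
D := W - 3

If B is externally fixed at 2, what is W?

do(B=2) replaces the equation B := |Z - Y| with the constant B = 2.
C = -3·B - Z + 4  [with B=2, Z=1]  = -3
W = -2·C + 2·Y + 2·Z  [with C=-3, Y=-2, Z=1]  = 4

4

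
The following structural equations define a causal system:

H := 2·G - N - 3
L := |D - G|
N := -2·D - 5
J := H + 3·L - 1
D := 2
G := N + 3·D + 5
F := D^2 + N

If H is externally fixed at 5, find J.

4

The intervention breaks the incoming arrows to H: H := 2·G - N - 3 no longer applies, and H = 5.
N = -2·D - 5  [with D=2]  = -9
G = N + 3·D + 5  [with N=-9, D=2]  = 2
L = |D - G|  [with D=2, G=2]  = 0
J = H + 3·L - 1  [with H=5, L=0]  = 4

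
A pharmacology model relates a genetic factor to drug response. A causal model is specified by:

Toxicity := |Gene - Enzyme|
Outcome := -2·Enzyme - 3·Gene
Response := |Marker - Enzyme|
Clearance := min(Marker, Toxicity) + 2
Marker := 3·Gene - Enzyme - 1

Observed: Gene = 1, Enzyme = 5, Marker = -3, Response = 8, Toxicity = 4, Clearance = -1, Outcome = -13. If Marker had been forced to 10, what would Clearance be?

The intervention breaks the incoming arrows to Marker: Marker := 3·Gene - Enzyme - 1 no longer applies, and Marker = 10.
Toxicity = |Gene - Enzyme|  [with Gene=1, Enzyme=5]  = 4
Clearance = min(Marker, Toxicity) + 2  [with Marker=10, Toxicity=4]  = 6

6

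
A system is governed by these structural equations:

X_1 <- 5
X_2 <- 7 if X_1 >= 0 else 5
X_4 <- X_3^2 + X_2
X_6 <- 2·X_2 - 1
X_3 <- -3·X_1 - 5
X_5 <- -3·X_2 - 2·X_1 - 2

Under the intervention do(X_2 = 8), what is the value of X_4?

408

Under do(X_2=8), the mechanism X_2 <- 7 if X_1 >= 0 else 5 is discarded; X_2 is fixed at 8.
X_3 = -3·X_1 - 5  [with X_1=5]  = -20
X_4 = X_3^2 + X_2  [with X_3=-20, X_2=8]  = 408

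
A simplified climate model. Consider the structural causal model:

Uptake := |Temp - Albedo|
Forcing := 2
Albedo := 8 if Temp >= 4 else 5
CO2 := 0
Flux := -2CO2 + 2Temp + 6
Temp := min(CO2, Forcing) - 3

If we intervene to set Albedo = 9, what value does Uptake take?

Under do(Albedo=9), the mechanism Albedo := 8 if Temp >= 4 else 5 is discarded; Albedo is fixed at 9.
Temp = min(CO2, Forcing) - 3  [with CO2=0, Forcing=2]  = -3
Uptake = |Temp - Albedo|  [with Temp=-3, Albedo=9]  = 12

12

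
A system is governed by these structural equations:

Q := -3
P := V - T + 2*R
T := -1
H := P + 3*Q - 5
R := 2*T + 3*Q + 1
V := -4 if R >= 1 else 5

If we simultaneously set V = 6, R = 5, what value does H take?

3

The joint intervention fixes V = 6, R = 5, removing each variable's own equation.
P = V - T + 2*R  [with V=6, T=-1, R=5]  = 17
H = P + 3*Q - 5  [with P=17, Q=-3]  = 3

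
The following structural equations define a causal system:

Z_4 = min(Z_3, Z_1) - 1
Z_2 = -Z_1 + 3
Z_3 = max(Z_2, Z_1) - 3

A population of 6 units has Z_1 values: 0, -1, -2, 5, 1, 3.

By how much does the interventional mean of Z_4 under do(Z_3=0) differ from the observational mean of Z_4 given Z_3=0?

The intervention sets Z_3=0 in all 6 units regardless of Z_1. Recomputing Z_4 per unit gives -1, -2, -3, -1, -1, -1; average -1.5.
E[Z_4|Z_3=0] averages over only the 2 units with Z_3=0 (Z_1 = 0, 3): Z_4 = -1, -1, mean -1.
Difference = -1.5 − (-1) = -0.5.

-0.5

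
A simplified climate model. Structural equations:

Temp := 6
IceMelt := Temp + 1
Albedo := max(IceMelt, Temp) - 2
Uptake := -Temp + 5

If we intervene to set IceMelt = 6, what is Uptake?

-1

Under do(IceMelt=6), the mechanism IceMelt := Temp + 1 is discarded; IceMelt is fixed at 6.
Since Uptake is not a descendant of the intervened variable, it is unaffected.
Uptake = -Temp + 5  [with Temp=6]  = -1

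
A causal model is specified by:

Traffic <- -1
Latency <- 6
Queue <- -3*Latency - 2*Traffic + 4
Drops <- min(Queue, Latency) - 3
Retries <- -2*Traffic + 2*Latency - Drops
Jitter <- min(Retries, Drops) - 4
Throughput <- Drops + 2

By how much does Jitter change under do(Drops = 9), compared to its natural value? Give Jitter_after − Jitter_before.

20

Under do(Drops=9), the mechanism Drops <- min(Queue, Latency) - 3 is discarded; Drops is fixed at 9.
Retries = -2*Traffic + 2*Latency - Drops  [with Traffic=-1, Latency=6, Drops=9]  = 5
Jitter = min(Retries, Drops) - 4  [with Retries=5, Drops=9]  = 1
Without intervention: Queue = -3*Latency - 2*Traffic + 4  [with Latency=6, Traffic=-1]  = -12; Drops = min(Queue, Latency) - 3  [with Queue=-12, Latency=6]  = -15; Retries = -2*Traffic + 2*Latency - Drops  [with Traffic=-1, Latency=6, Drops=-15]  = 29; Jitter = min(Retries, Drops) - 4  [with Retries=29, Drops=-15]  = -19.
Change = 1 − (-19) = 20.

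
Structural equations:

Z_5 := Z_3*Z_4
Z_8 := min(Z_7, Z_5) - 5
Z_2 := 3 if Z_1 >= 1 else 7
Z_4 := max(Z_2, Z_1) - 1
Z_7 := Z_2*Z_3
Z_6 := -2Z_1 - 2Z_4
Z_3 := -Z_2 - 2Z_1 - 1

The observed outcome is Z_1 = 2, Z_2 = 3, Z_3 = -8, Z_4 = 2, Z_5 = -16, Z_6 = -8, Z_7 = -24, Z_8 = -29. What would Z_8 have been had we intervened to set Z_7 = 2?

do(Z_7=2) replaces the equation Z_7 := Z_2*Z_3 with the constant Z_7 = 2.
Z_2 = 3 if Z_1 >= 1 else 7  [with Z_1=2]  = 3
Z_3 = -Z_2 - 2Z_1 - 1  [with Z_2=3, Z_1=2]  = -8
Z_4 = max(Z_2, Z_1) - 1  [with Z_2=3, Z_1=2]  = 2
Z_5 = Z_3*Z_4  [with Z_3=-8, Z_4=2]  = -16
Z_8 = min(Z_7, Z_5) - 5  [with Z_7=2, Z_5=-16]  = -21

-21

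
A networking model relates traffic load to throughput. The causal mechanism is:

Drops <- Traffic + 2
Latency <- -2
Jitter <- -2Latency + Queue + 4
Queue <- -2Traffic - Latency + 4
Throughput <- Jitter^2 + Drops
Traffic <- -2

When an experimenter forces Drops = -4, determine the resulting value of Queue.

10

Under do(Drops=-4), the mechanism Drops <- Traffic + 2 is discarded; Drops is fixed at -4.
Since Queue is not a descendant of the intervened variable, it is unaffected.
Queue = -2Traffic - Latency + 4  [with Traffic=-2, Latency=-2]  = 10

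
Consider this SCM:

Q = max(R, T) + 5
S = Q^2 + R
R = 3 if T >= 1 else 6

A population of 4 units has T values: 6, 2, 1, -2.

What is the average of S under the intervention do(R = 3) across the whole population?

Every unit gets R=3 under the intervention. S values become 124, 67, 67, 67; E[S|do(R=3)] = 81.25.

81.25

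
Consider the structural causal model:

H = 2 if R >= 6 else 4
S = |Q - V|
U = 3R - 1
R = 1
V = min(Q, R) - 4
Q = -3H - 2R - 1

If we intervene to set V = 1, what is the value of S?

16

Under do(V=1), the mechanism V = min(Q, R) - 4 is discarded; V is fixed at 1.
H = 2 if R >= 6 else 4  [with R=1]  = 4
Q = -3H - 2R - 1  [with H=4, R=1]  = -15
S = |Q - V|  [with Q=-15, V=1]  = 16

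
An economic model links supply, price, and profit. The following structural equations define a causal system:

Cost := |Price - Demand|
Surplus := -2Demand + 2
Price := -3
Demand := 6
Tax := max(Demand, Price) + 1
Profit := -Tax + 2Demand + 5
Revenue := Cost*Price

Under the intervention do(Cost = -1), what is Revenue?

The intervention breaks the incoming arrows to Cost: Cost := |Price - Demand| no longer applies, and Cost = -1.
Revenue = Cost*Price  [with Cost=-1, Price=-3]  = 3

3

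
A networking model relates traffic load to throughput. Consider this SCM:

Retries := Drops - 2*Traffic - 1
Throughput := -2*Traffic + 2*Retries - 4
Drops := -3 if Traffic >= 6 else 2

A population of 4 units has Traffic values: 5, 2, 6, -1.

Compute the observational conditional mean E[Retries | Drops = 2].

-3

Conditioning on Drops=2 selects the 3 unit(s) with Traffic ∈ {5, 2, -1}. Their Retries values: -9, -3, 3. Mean = -3.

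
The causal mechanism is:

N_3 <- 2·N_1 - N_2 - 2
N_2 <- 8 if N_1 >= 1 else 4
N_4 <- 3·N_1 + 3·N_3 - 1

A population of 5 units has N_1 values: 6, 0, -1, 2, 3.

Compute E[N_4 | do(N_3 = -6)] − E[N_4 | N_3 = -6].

3

Every unit gets N_3=-6 under the intervention. N_4 values become -1, -19, -22, -13, -10; E[N_4|do(N_3=-6)] = -13.
Observing N_3=-6 restricts to units where N_3's equation naturally yields -6: N_1 ∈ {0, 2}. In that subpopulation N_4 = -19, -13, mean -16.
Difference = -13 − (-16) = 3.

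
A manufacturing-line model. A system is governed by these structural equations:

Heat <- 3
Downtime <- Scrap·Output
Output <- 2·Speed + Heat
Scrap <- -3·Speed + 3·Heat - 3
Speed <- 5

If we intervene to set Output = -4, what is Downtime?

Intervening sets Output = -4 and removes its equation (Output <- 2·Speed + Heat).
Scrap = -3·Speed + 3·Heat - 3  [with Speed=5, Heat=3]  = -9
Downtime = Scrap·Output  [with Scrap=-9, Output=-4]  = 36

36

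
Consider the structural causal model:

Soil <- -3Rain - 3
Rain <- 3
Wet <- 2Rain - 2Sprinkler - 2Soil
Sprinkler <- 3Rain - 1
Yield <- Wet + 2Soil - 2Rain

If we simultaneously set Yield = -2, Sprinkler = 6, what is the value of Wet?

18

Setting Yield = -2, Sprinkler = 6 by intervention discards those variables' equations.
Soil = -3Rain - 3  [with Rain=3]  = -12
Wet = 2Rain - 2Sprinkler - 2Soil  [with Rain=3, Sprinkler=6, Soil=-12]  = 18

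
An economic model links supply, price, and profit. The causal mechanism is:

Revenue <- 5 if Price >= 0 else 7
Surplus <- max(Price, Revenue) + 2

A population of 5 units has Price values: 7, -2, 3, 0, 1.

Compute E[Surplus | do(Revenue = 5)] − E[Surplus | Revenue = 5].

do(Revenue=5) breaks Revenue's dependence on Price. With Revenue=5 fixed, Surplus across the units is 9, 7, 7, 7, 7, mean 7.4.
Observing Revenue=5 restricts to units where Revenue's equation naturally yields 5: Price ∈ {7, 3, 0, 1}. In that subpopulation Surplus = 9, 7, 7, 7, mean 7.5.
Difference = 7.4 − 7.5 = -0.1.

-0.1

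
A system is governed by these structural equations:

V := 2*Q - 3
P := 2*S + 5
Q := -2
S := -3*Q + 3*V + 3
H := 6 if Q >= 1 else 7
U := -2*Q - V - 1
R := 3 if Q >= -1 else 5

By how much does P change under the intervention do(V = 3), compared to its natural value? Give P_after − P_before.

Under do(V=3), the mechanism V := 2*Q - 3 is discarded; V is fixed at 3.
S = -3*Q + 3*V + 3  [with Q=-2, V=3]  = 18
P = 2*S + 5  [with S=18]  = 41
Without intervention: V = 2*Q - 3  [with Q=-2]  = -7; S = -3*Q + 3*V + 3  [with Q=-2, V=-7]  = -12; P = 2*S + 5  [with S=-12]  = -19.
Change = 41 − (-19) = 60.

60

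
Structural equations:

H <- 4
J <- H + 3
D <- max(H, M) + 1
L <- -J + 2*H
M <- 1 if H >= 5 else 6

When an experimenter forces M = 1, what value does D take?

Intervening sets M = 1 and removes its equation (M <- 1 if H >= 5 else 6).
D = max(H, M) + 1  [with H=4, M=1]  = 5

5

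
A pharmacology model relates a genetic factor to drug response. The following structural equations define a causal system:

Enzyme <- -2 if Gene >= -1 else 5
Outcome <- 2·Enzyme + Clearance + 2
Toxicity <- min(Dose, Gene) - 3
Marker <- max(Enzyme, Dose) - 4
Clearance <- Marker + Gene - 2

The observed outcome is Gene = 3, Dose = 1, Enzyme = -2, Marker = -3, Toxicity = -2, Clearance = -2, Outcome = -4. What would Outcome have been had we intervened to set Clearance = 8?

6

Intervening sets Clearance = 8 and removes its equation (Clearance <- Marker + Gene - 2).
Enzyme = -2 if Gene >= -1 else 5  [with Gene=3]  = -2
Outcome = 2·Enzyme + Clearance + 2  [with Enzyme=-2, Clearance=8]  = 6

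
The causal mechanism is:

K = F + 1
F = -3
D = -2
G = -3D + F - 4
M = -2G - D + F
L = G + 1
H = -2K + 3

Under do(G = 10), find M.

The intervention breaks the incoming arrows to G: G = -3D + F - 4 no longer applies, and G = 10.
M = -2G - D + F  [with G=10, D=-2, F=-3]  = -21

-21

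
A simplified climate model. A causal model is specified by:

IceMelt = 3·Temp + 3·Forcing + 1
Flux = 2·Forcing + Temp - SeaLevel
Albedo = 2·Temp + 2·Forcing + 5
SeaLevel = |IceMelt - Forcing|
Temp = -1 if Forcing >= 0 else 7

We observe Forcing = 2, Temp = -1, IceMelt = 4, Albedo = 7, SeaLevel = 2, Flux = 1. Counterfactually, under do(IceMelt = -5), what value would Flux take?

-4

The intervention breaks the incoming arrows to IceMelt: IceMelt = 3·Temp + 3·Forcing + 1 no longer applies, and IceMelt = -5.
Temp = -1 if Forcing >= 0 else 7  [with Forcing=2]  = -1
SeaLevel = |IceMelt - Forcing|  [with IceMelt=-5, Forcing=2]  = 7
Flux = 2·Forcing + Temp - SeaLevel  [with Forcing=2, Temp=-1, SeaLevel=7]  = -4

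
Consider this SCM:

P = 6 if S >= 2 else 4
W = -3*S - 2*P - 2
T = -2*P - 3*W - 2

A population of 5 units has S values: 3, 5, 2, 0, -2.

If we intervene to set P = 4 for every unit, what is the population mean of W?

Under do(P=4), P's equation is replaced by P=4 for every unit. Per-unit W: -19, -25, -16, -10, -4. Mean = -14.8.

-14.8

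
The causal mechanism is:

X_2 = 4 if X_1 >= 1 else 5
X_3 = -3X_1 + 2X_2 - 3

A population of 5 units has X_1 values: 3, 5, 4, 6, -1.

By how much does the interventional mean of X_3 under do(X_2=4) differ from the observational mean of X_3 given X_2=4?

do(X_2=4) breaks X_2's dependence on X_1. With X_2=4 fixed, X_3 across the units is -4, -10, -7, -13, 8, mean -5.2.
Observing X_2=4 restricts to units where X_2's equation naturally yields 4: X_1 ∈ {3, 5, 4, 6}. In that subpopulation X_3 = -4, -10, -7, -13, mean -8.5.
Difference = -5.2 − (-8.5) = 3.3.

3.3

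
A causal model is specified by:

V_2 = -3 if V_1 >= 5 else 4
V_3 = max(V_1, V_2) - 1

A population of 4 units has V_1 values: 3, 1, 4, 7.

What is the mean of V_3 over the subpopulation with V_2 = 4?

3

E[V_3|V_2=4] averages over only the 3 units with V_2=4 (V_1 = 3, 1, 4): V_3 = 3, 3, 3, mean 3.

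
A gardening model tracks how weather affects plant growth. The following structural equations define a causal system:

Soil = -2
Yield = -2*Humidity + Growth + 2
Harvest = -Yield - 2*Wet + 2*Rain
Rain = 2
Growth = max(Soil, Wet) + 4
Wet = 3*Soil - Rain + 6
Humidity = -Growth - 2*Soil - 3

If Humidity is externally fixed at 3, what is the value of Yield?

The intervention breaks the incoming arrows to Humidity: Humidity = -Growth - 2*Soil - 3 no longer applies, and Humidity = 3.
Wet = 3*Soil - Rain + 6  [with Soil=-2, Rain=2]  = -2
Growth = max(Soil, Wet) + 4  [with Soil=-2, Wet=-2]  = 2
Yield = -2*Humidity + Growth + 2  [with Humidity=3, Growth=2]  = -2

-2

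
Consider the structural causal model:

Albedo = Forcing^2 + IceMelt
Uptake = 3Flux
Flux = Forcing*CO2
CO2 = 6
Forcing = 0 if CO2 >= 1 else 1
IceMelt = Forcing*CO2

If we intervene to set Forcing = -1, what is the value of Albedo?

-5

Under do(Forcing=-1), the mechanism Forcing = 0 if CO2 >= 1 else 1 is discarded; Forcing is fixed at -1.
IceMelt = Forcing*CO2  [with Forcing=-1, CO2=6]  = -6
Albedo = Forcing^2 + IceMelt  [with Forcing=-1, IceMelt=-6]  = -5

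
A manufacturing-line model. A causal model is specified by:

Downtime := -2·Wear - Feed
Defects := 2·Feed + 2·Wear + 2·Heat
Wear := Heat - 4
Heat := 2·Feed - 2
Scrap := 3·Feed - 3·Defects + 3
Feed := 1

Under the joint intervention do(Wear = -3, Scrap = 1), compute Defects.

The joint intervention fixes Wear = -3, Scrap = 1, removing each variable's own equation.
Heat = 2·Feed - 2  [with Feed=1]  = 0
Defects = 2·Feed + 2·Wear + 2·Heat  [with Feed=1, Wear=-3, Heat=0]  = -4

-4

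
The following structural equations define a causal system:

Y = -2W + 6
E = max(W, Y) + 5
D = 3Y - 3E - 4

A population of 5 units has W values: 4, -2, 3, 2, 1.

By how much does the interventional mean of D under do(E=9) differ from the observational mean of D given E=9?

Every unit gets E=9 under the intervention. D values become -37, -1, -31, -25, -19; E[D|do(E=9)] = -22.6.
E[D|E=9] averages over only the 2 units with E=9 (W = 4, 1): D = -37, -19, mean -28.
Difference = -22.6 − (-28) = 5.4.

5.4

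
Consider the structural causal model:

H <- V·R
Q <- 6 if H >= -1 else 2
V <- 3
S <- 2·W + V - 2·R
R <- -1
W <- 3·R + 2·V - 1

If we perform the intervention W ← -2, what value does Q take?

2

The intervention breaks the incoming arrows to W: W <- 3·R + 2·V - 1 no longer applies, and W = -2.
No directed path runs from W to Q, so Q keeps its natural value.
H = V·R  [with V=3, R=-1]  = -3
Q = 6 if H >= -1 else 2  [with H=-3]  = 2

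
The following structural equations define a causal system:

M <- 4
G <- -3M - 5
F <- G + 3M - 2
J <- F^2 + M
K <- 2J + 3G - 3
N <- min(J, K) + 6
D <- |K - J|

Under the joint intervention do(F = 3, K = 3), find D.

Under do(F = 3, K = 3), each intervened variable's structural equation is replaced by its fixed value.
J = F^2 + M  [with F=3, M=4]  = 13
D = |K - J|  [with K=3, J=13]  = 10

10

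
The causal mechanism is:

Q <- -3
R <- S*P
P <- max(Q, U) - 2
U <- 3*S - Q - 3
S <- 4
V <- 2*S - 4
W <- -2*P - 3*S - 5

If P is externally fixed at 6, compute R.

24

The intervention breaks the incoming arrows to P: P <- max(Q, U) - 2 no longer applies, and P = 6.
R = S*P  [with S=4, P=6]  = 24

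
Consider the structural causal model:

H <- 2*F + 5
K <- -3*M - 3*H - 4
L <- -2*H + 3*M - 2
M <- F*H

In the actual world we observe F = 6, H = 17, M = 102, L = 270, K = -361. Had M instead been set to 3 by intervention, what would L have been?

-27

The intervention breaks the incoming arrows to M: M <- F*H no longer applies, and M = 3.
H = 2*F + 5  [with F=6]  = 17
L = -2*H + 3*M - 2  [with H=17, M=3]  = -27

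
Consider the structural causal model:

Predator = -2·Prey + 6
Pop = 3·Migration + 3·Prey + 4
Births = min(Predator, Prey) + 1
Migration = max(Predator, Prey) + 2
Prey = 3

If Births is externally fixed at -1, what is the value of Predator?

0

Under do(Births=-1), the mechanism Births = min(Predator, Prey) + 1 is discarded; Births is fixed at -1.
Since Predator is not a descendant of the intervened variable, it is unaffected.
Predator = -2·Prey + 6  [with Prey=3]  = 0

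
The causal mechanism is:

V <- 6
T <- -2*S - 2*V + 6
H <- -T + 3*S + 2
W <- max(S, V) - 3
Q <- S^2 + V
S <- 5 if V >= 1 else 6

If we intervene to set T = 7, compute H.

10

Intervening sets T = 7 and removes its equation (T <- -2*S - 2*V + 6).
S = 5 if V >= 1 else 6  [with V=6]  = 5
H = -T + 3*S + 2  [with T=7, S=5]  = 10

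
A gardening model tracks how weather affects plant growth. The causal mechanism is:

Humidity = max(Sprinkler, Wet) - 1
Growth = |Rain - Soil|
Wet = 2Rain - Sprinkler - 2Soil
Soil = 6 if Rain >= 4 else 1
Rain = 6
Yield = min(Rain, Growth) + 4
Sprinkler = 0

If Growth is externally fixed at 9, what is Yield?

Under do(Growth=9), the mechanism Growth = |Rain - Soil| is discarded; Growth is fixed at 9.
Yield = min(Rain, Growth) + 4  [with Rain=6, Growth=9]  = 10

10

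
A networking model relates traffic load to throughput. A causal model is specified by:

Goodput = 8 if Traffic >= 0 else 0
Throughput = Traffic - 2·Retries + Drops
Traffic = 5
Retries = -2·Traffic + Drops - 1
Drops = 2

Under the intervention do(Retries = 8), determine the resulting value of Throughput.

The intervention breaks the incoming arrows to Retries: Retries = -2·Traffic + Drops - 1 no longer applies, and Retries = 8.
Throughput = Traffic - 2·Retries + Drops  [with Traffic=5, Retries=8, Drops=2]  = -9

-9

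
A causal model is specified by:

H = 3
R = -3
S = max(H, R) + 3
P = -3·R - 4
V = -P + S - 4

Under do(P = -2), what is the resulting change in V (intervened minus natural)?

7

Intervening sets P = -2 and removes its equation (P = -3·R - 4).
S = max(H, R) + 3  [with H=3, R=-3]  = 6
V = -P + S - 4  [with P=-2, S=6]  = 4
Without intervention: S = max(H, R) + 3  [with H=3, R=-3]  = 6; P = -3·R - 4  [with R=-3]  = 5; V = -P + S - 4  [with P=5, S=6]  = -3.
Change = 4 − (-3) = 7.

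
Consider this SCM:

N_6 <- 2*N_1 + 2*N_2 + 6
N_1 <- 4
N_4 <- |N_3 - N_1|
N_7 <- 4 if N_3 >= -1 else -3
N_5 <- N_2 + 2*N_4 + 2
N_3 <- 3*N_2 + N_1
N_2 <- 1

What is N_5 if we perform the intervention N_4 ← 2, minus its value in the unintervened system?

Intervening sets N_4 = 2 and removes its equation (N_4 <- |N_3 - N_1|).
N_5 = N_2 + 2*N_4 + 2  [with N_2=1, N_4=2]  = 7
Without intervention: N_3 = 3*N_2 + N_1  [with N_2=1, N_1=4]  = 7; N_4 = |N_3 - N_1|  [with N_3=7, N_1=4]  = 3; N_5 = N_2 + 2*N_4 + 2  [with N_2=1, N_4=3]  = 9.
Change = 7 − 9 = -2.

-2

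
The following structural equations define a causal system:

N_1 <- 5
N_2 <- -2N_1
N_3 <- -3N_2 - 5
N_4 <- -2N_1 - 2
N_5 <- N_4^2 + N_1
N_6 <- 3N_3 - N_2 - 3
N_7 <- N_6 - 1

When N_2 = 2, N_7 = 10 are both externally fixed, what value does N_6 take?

-38

Under do(N_2 = 2, N_7 = 10), each intervened variable's structural equation is replaced by its fixed value.
N_3 = -3N_2 - 5  [with N_2=2]  = -11
N_6 = 3N_3 - N_2 - 3  [with N_3=-11, N_2=2]  = -38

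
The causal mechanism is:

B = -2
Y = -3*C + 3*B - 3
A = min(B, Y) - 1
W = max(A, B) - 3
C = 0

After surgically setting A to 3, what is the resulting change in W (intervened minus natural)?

Intervening sets A = 3 and removes its equation (A = min(B, Y) - 1).
W = max(A, B) - 3  [with A=3, B=-2]  = 0
Without intervention: Y = -3*C + 3*B - 3  [with C=0, B=-2]  = -9; A = min(B, Y) - 1  [with B=-2, Y=-9]  = -10; W = max(A, B) - 3  [with A=-10, B=-2]  = -5.
Change = 0 − (-5) = 5.

5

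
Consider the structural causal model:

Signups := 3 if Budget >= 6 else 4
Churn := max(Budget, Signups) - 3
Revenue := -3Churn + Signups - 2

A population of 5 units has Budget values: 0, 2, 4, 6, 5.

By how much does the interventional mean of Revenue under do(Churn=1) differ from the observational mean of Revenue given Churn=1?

-0.2

do(Churn=1) breaks Churn's dependence on Budget. With Churn=1 fixed, Revenue across the units is -1, -1, -1, -2, -1, mean -1.2.
Conditioning on Churn=1 selects the 3 unit(s) with Budget ∈ {0, 2, 4}. Their Revenue values: -1, -1, -1. Mean = -1.
Difference = -1.2 − (-1) = -0.2.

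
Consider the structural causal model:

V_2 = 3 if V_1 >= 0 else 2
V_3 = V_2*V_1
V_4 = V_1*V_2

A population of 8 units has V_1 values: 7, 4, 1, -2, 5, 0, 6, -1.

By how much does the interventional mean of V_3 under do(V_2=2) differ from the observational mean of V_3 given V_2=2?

The intervention sets V_2=2 in all 8 units regardless of V_1. Recomputing V_3 per unit gives 14, 8, 2, -4, 10, 0, 12, -2; average 5.
Observing V_2=2 restricts to units where V_2's equation naturally yields 2: V_1 ∈ {-2, -1}. In that subpopulation V_3 = -4, -2, mean -3.
Difference = 5 − (-3) = 8.

8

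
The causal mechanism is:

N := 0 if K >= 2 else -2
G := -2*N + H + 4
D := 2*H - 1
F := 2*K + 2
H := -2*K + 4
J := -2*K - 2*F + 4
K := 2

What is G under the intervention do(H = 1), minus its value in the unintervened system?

The intervention breaks the incoming arrows to H: H := -2*K + 4 no longer applies, and H = 1.
N = 0 if K >= 2 else -2  [with K=2]  = 0
G = -2*N + H + 4  [with N=0, H=1]  = 5
Without intervention: N = 0 if K >= 2 else -2  [with K=2]  = 0; H = -2*K + 4  [with K=2]  = 0; G = -2*N + H + 4  [with N=0, H=0]  = 4.
Change = 5 − 4 = 1.

1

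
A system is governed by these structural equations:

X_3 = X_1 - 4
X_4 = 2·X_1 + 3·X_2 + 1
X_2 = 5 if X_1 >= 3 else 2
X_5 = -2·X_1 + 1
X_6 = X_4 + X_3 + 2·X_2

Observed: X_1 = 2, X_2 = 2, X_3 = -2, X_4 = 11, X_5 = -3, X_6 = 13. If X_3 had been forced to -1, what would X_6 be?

14

The intervention breaks the incoming arrows to X_3: X_3 = X_1 - 4 no longer applies, and X_3 = -1.
X_2 = 5 if X_1 >= 3 else 2  [with X_1=2]  = 2
X_4 = 2·X_1 + 3·X_2 + 1  [with X_1=2, X_2=2]  = 11
X_6 = X_4 + X_3 + 2·X_2  [with X_4=11, X_3=-1, X_2=2]  = 14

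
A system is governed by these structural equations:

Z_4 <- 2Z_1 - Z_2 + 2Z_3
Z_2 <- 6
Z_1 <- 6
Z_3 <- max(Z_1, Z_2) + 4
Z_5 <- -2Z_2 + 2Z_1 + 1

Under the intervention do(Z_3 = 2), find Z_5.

do(Z_3=2) replaces the equation Z_3 <- max(Z_1, Z_2) + 4 with the constant Z_3 = 2.
Z_5 is not downstream of the intervention, so its value is determined by the original equations.
Z_5 = -2Z_2 + 2Z_1 + 1  [with Z_2=6, Z_1=6]  = 1

1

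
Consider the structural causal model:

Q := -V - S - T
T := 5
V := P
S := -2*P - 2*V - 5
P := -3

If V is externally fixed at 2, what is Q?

do(V=2) replaces the equation V := P with the constant V = 2.
S = -2*P - 2*V - 5  [with P=-3, V=2]  = -3
Q = -V - S - T  [with V=2, S=-3, T=5]  = -4

-4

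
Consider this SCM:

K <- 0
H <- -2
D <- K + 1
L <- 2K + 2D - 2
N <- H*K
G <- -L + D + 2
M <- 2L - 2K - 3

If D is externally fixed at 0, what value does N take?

0

do(D=0) replaces the equation D <- K + 1 with the constant D = 0.
N is not downstream of the intervention, so its value is determined by the original equations.
N = H*K  [with H=-2, K=0]  = 0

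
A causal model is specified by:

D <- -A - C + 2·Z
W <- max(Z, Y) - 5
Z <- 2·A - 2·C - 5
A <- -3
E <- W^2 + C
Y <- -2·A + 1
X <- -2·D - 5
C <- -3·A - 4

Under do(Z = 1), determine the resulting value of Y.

7

The intervention breaks the incoming arrows to Z: Z <- 2·A - 2·C - 5 no longer applies, and Z = 1.
Y is not downstream of the intervention, so its value is determined by the original equations.
Y = -2·A + 1  [with A=-3]  = 7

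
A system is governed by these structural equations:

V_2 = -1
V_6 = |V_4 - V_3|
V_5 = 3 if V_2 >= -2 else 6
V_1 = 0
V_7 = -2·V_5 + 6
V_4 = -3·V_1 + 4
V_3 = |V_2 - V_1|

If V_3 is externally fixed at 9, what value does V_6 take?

5

The intervention breaks the incoming arrows to V_3: V_3 = |V_2 - V_1| no longer applies, and V_3 = 9.
V_4 = -3·V_1 + 4  [with V_1=0]  = 4
V_6 = |V_4 - V_3|  [with V_4=4, V_3=9]  = 5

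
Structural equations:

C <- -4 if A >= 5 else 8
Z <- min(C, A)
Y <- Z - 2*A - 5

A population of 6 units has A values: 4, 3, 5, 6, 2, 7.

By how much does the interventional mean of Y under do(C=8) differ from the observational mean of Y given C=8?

-1.5

The intervention sets C=8 in all 6 units regardless of A. Recomputing Y per unit gives -9, -8, -10, -11, -7, -12; average -9.5.
Observing C=8 restricts to units where C's equation naturally yields 8: A ∈ {4, 3, 2}. In that subpopulation Y = -9, -8, -7, mean -8.
Difference = -9.5 − (-8) = -1.5.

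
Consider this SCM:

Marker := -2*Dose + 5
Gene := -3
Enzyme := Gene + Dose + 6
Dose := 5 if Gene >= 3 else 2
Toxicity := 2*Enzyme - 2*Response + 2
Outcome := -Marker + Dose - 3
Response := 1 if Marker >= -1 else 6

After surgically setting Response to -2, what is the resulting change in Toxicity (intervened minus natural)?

The intervention breaks the incoming arrows to Response: Response := 1 if Marker >= -1 else 6 no longer applies, and Response = -2.
Dose = 5 if Gene >= 3 else 2  [with Gene=-3]  = 2
Enzyme = Gene + Dose + 6  [with Gene=-3, Dose=2]  = 5
Toxicity = 2*Enzyme - 2*Response + 2  [with Enzyme=5, Response=-2]  = 16
Without intervention: Dose = 5 if Gene >= 3 else 2  [with Gene=-3]  = 2; Enzyme = Gene + Dose + 6  [with Gene=-3, Dose=2]  = 5; Marker = -2*Dose + 5  [with Dose=2]  = 1; Response = 1 if Marker >= -1 else 6  [with Marker=1]  = 1; Toxicity = 2*Enzyme - 2*Response + 2  [with Enzyme=5, Response=1]  = 10.
Change = 16 − 10 = 6.

6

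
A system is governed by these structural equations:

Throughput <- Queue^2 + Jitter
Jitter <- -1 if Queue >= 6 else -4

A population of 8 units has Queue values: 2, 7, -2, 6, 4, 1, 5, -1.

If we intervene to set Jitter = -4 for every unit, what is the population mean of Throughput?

13

Under do(Jitter=-4), Jitter's equation is replaced by Jitter=-4 for every unit. Per-unit Throughput: 0, 45, 0, 32, 12, -3, 21, -3. Mean = 13.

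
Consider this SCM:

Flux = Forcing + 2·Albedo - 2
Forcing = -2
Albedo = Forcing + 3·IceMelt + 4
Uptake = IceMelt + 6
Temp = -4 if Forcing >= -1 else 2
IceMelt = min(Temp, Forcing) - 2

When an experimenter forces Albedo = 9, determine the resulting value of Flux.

14

Intervening sets Albedo = 9 and removes its equation (Albedo = Forcing + 3·IceMelt + 4).
Flux = Forcing + 2·Albedo - 2  [with Forcing=-2, Albedo=9]  = 14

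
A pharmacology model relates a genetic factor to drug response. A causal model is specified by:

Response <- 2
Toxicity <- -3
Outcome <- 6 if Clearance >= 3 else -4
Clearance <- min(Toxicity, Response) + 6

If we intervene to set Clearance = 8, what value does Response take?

2

Under do(Clearance=8), the mechanism Clearance <- min(Toxicity, Response) + 6 is discarded; Clearance is fixed at 8.
Response is not downstream of the intervention, so its value is determined by the original equations.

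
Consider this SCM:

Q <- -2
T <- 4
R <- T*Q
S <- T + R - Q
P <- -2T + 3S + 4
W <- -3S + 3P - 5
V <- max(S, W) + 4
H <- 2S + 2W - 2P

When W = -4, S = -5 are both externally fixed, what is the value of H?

Under do(W = -4, S = -5), each intervened variable's structural equation is replaced by its fixed value.
P = -2T + 3S + 4  [with T=4, S=-5]  = -19
H = 2S + 2W - 2P  [with S=-5, W=-4, P=-19]  = 20

20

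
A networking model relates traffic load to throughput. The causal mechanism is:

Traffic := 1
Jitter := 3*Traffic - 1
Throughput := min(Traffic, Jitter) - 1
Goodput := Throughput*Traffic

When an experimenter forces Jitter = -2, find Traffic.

1

Under do(Jitter=-2), the mechanism Jitter := 3*Traffic - 1 is discarded; Jitter is fixed at -2.
Traffic is not downstream of the intervention, so its value is determined by the original equations.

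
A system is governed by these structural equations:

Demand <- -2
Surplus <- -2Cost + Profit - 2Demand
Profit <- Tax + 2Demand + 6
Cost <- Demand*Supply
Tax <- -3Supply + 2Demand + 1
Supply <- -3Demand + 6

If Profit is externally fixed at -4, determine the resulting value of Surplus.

The intervention breaks the incoming arrows to Profit: Profit <- Tax + 2Demand + 6 no longer applies, and Profit = -4.
Supply = -3Demand + 6  [with Demand=-2]  = 12
Cost = Demand*Supply  [with Demand=-2, Supply=12]  = -24
Surplus = -2Cost + Profit - 2Demand  [with Cost=-24, Profit=-4, Demand=-2]  = 48

48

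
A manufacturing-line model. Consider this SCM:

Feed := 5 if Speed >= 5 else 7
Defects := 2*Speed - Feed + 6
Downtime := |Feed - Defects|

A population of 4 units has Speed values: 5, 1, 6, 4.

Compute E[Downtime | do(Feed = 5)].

The intervention sets Feed=5 in all 4 units regardless of Speed. Recomputing Downtime per unit gives 6, 2, 8, 4; average 5.

5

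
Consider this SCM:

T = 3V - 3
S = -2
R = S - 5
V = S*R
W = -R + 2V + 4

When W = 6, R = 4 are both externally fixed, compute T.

The joint intervention fixes W = 6, R = 4, removing each variable's own equation.
V = S*R  [with S=-2, R=4]  = -8
T = 3V - 3  [with V=-8]  = -27

-27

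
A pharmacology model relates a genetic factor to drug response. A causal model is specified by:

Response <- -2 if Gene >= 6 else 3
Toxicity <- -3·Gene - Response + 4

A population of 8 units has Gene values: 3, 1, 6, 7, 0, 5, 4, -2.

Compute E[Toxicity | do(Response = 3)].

The intervention sets Response=3 in all 8 units regardless of Gene. Recomputing Toxicity per unit gives -8, -2, -17, -20, 1, -14, -11, 7; average -8.

-8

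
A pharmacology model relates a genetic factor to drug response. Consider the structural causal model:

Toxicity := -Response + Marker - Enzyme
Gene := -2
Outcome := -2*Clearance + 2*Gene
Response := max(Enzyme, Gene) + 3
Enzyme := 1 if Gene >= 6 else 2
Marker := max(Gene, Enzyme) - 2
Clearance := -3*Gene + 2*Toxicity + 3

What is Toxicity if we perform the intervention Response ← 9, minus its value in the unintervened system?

-4

Intervening sets Response = 9 and removes its equation (Response := max(Enzyme, Gene) + 3).
Enzyme = 1 if Gene >= 6 else 2  [with Gene=-2]  = 2
Marker = max(Gene, Enzyme) - 2  [with Gene=-2, Enzyme=2]  = 0
Toxicity = -Response + Marker - Enzyme  [with Response=9, Marker=0, Enzyme=2]  = -11
Without intervention: Enzyme = 1 if Gene >= 6 else 2  [with Gene=-2]  = 2; Marker = max(Gene, Enzyme) - 2  [with Gene=-2, Enzyme=2]  = 0; Response = max(Enzyme, Gene) + 3  [with Enzyme=2, Gene=-2]  = 5; Toxicity = -Response + Marker - Enzyme  [with Response=5, Marker=0, Enzyme=2]  = -7.
Change = -11 − (-7) = -4.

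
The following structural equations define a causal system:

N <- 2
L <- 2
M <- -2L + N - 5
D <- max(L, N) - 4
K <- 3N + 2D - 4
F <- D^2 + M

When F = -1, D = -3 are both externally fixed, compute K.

-4

Setting F = -1, D = -3 by intervention discards those variables' equations.
K = 3N + 2D - 4  [with N=2, D=-3]  = -4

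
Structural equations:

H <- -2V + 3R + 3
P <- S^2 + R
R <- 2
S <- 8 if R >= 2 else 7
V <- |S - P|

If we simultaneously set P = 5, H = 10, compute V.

The joint intervention fixes P = 5, H = 10, removing each variable's own equation.
S = 8 if R >= 2 else 7  [with R=2]  = 8
V = |S - P|  [with S=8, P=5]  = 3

3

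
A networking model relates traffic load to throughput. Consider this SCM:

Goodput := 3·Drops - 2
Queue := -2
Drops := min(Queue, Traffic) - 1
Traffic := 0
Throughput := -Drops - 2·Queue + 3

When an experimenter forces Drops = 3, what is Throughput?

4

The intervention breaks the incoming arrows to Drops: Drops := min(Queue, Traffic) - 1 no longer applies, and Drops = 3.
Throughput = -Drops - 2·Queue + 3  [with Drops=3, Queue=-2]  = 4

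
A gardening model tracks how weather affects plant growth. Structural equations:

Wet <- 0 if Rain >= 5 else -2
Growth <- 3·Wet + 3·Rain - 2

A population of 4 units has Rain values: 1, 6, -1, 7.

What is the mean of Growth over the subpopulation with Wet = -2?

-8

E[Growth|Wet=-2] averages over only the 2 units with Wet=-2 (Rain = 1, -1): Growth = -5, -11, mean -8.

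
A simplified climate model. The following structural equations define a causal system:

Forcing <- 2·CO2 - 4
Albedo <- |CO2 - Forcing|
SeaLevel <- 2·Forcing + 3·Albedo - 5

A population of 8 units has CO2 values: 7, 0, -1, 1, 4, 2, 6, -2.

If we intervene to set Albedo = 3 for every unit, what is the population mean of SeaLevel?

The intervention sets Albedo=3 in all 8 units regardless of CO2. Recomputing SeaLevel per unit gives 24, -4, -8, 0, 12, 4, 20, -12; average 4.5.

4.5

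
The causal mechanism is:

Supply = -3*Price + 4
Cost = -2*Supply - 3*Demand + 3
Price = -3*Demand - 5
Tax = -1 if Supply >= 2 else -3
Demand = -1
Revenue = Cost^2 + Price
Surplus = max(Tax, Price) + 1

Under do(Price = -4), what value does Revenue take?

do(Price=-4) replaces the equation Price = -3*Demand - 5 with the constant Price = -4.
Supply = -3*Price + 4  [with Price=-4]  = 16
Cost = -2*Supply - 3*Demand + 3  [with Supply=16, Demand=-1]  = -26
Revenue = Cost^2 + Price  [with Cost=-26, Price=-4]  = 672

672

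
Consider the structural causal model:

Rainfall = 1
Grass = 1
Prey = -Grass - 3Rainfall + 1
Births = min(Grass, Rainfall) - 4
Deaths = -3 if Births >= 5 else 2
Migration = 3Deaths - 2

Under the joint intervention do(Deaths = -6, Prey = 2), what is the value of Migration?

-20

The joint intervention fixes Deaths = -6, Prey = 2, removing each variable's own equation.
Migration = 3Deaths - 2  [with Deaths=-6]  = -20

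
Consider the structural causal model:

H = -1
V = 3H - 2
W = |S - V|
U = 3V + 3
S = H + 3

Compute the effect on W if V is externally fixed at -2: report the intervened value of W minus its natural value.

do(V=-2) replaces the equation V = 3H - 2 with the constant V = -2.
S = H + 3  [with H=-1]  = 2
W = |S - V|  [with S=2, V=-2]  = 4
Without intervention: S = H + 3  [with H=-1]  = 2; V = 3H - 2  [with H=-1]  = -5; W = |S - V|  [with S=2, V=-5]  = 7.
Change = 4 − 7 = -3.

-3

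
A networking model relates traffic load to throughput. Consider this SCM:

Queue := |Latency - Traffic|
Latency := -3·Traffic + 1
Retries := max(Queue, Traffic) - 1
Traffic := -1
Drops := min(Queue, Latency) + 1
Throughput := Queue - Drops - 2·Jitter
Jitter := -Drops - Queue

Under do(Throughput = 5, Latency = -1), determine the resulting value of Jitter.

Under do(Throughput = 5, Latency = -1), each intervened variable's structural equation is replaced by its fixed value.
Queue = |Latency - Traffic|  [with Latency=-1, Traffic=-1]  = 0
Drops = min(Queue, Latency) + 1  [with Queue=0, Latency=-1]  = 0
Jitter = -Drops - Queue  [with Drops=0, Queue=0]  = 0

0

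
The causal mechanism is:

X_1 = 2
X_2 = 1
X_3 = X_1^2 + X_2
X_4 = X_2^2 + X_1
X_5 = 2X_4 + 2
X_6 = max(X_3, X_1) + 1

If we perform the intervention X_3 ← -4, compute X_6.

The intervention breaks the incoming arrows to X_3: X_3 = X_1^2 + X_2 no longer applies, and X_3 = -4.
X_6 = max(X_3, X_1) + 1  [with X_3=-4, X_1=2]  = 3

3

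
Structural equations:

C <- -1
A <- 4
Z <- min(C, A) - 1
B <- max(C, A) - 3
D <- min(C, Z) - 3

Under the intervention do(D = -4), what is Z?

-2

do(D=-4) replaces the equation D <- min(C, Z) - 3 with the constant D = -4.
Z is not downstream of the intervention, so its value is determined by the original equations.
Z = min(C, A) - 1  [with C=-1, A=4]  = -2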